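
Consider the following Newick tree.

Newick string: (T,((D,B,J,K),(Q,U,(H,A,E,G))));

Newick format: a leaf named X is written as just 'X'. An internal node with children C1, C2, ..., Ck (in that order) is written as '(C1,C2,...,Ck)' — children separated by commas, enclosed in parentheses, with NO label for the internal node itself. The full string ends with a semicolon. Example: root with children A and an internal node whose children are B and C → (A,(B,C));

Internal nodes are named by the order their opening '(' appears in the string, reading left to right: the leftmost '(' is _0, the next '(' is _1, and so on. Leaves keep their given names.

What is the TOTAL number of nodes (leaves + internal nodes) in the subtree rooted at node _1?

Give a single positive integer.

Answer: 14

Derivation:
Newick: (T,((D,B,J,K),(Q,U,(H,A,E,G))));
Locate _1: it is the '(' at position 3 (the 2nd '(' reading left to right).
Query: subtree rooted at _1
_1: subtree_size = 1 + 13
  _2: subtree_size = 1 + 4
    D: subtree_size = 1 + 0
    B: subtree_size = 1 + 0
    J: subtree_size = 1 + 0
    K: subtree_size = 1 + 0
  _3: subtree_size = 1 + 7
    Q: subtree_size = 1 + 0
    U: subtree_size = 1 + 0
    _4: subtree_size = 1 + 4
      H: subtree_size = 1 + 0
      A: subtree_size = 1 + 0
      E: subtree_size = 1 + 0
      G: subtree_size = 1 + 0
Total subtree size of _1: 14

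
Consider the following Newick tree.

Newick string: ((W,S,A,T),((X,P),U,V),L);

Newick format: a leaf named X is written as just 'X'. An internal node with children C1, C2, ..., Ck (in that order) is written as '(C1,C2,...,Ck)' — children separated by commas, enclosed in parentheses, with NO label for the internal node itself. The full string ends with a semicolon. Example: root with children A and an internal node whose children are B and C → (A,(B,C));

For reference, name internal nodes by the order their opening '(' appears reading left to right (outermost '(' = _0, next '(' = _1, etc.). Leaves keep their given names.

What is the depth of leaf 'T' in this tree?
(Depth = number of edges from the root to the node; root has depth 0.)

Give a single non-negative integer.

Answer: 2

Derivation:
Newick: ((W,S,A,T),((X,P),U,V),L);
Naming internals by '(' encounter order: outermost '(' = _0, next = _1, ...
Query node: T
Path from root: _0 -> _1 -> T
Depth of T: 2 (number of edges from root)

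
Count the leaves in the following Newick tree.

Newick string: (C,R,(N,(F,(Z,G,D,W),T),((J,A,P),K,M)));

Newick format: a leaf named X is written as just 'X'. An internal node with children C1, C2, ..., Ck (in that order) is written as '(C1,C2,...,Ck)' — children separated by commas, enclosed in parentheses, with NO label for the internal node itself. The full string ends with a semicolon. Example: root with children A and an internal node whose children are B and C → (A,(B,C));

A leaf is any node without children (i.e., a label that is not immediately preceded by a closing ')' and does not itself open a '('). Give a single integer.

Newick: (C,R,(N,(F,(Z,G,D,W),T),((J,A,P),K,M)));
Scan left-to-right; a leaf is any maximal label run not followed by '(':
  pos 1: leaf 'C' → count = 1
  pos 3: leaf 'R' → count = 2
  pos 6: leaf 'N' → count = 3
  pos 9: leaf 'F' → count = 4
  pos 12: leaf 'Z' → count = 5
  pos 14: leaf 'G' → count = 6
  pos 16: leaf 'D' → count = 7
  pos 18: leaf 'W' → count = 8
  pos 21: leaf 'T' → count = 9
  pos 26: leaf 'J' → count = 10
  pos 28: leaf 'A' → count = 11
  pos 30: leaf 'P' → count = 12
  pos 33: leaf 'K' → count = 13
  pos 35: leaf 'M' → count = 14
Total leaves: 14

Answer: 14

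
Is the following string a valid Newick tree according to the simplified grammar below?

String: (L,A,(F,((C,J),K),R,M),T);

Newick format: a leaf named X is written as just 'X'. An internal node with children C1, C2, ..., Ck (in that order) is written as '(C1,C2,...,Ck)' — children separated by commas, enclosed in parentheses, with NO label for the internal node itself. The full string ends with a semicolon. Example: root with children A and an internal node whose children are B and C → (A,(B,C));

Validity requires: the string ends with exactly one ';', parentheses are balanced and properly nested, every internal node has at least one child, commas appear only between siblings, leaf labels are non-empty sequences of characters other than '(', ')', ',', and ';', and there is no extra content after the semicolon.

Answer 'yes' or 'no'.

Input: (L,A,(F,((C,J),K),R,M),T);
Paren balance: 4 '(' vs 4 ')' OK
Ends with single ';': True
Full parse: OK
Valid: True

Answer: yes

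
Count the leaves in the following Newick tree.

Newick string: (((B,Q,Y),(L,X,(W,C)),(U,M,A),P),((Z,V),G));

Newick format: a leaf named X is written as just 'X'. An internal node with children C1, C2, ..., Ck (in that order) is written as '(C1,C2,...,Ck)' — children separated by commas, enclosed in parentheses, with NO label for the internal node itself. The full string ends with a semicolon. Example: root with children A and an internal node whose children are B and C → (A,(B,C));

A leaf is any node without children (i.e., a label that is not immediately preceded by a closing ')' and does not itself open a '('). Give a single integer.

Newick: (((B,Q,Y),(L,X,(W,C)),(U,M,A),P),((Z,V),G));
Scan left-to-right; a leaf is any maximal label run not followed by '(':
  pos 3: leaf 'B' → count = 1
  pos 5: leaf 'Q' → count = 2
  pos 7: leaf 'Y' → count = 3
  pos 11: leaf 'L' → count = 4
  pos 13: leaf 'X' → count = 5
  pos 16: leaf 'W' → count = 6
  pos 18: leaf 'C' → count = 7
  pos 23: leaf 'U' → count = 8
  pos 25: leaf 'M' → count = 9
  pos 27: leaf 'A' → count = 10
  pos 30: leaf 'P' → count = 11
  pos 35: leaf 'Z' → count = 12
  pos 37: leaf 'V' → count = 13
  pos 40: leaf 'G' → count = 14
Total leaves: 14

Answer: 14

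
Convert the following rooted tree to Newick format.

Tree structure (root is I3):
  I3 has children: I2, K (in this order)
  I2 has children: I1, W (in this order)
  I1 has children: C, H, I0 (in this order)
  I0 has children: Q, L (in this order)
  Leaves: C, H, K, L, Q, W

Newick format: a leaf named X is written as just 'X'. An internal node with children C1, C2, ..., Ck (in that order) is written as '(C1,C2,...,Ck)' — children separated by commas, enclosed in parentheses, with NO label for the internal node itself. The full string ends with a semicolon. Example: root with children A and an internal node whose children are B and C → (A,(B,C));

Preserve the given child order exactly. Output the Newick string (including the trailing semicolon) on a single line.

Answer: (((C,H,(Q,L)),W),K);

Derivation:
internal I3 with children ['I2', 'K']
  internal I2 with children ['I1', 'W']
    internal I1 with children ['C', 'H', 'I0']
      leaf 'C' → 'C'
      leaf 'H' → 'H'
      internal I0 with children ['Q', 'L']
        leaf 'Q' → 'Q'
        leaf 'L' → 'L'
      → '(Q,L)'
    → '(C,H,(Q,L))'
    leaf 'W' → 'W'
  → '((C,H,(Q,L)),W)'
  leaf 'K' → 'K'
→ '(((C,H,(Q,L)),W),K)'
Final: (((C,H,(Q,L)),W),K);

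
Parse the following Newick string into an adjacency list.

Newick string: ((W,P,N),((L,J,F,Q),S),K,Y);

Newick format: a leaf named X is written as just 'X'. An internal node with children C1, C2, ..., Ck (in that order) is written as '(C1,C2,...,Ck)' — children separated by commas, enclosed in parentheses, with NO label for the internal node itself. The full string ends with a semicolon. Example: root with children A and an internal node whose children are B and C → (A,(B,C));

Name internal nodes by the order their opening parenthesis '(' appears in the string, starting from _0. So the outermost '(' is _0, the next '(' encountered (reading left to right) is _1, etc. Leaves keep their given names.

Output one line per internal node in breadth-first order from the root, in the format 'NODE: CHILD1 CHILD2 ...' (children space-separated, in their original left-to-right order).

Answer: _0: _1 _2 K Y
_1: W P N
_2: _3 S
_3: L J F Q

Derivation:
Input: ((W,P,N),((L,J,F,Q),S),K,Y);
Scanning left-to-right, naming '(' by encounter order:
  pos 0: '(' -> open internal node _0 (depth 1)
  pos 1: '(' -> open internal node _1 (depth 2)
  pos 7: ')' -> close internal node _1 (now at depth 1)
  pos 9: '(' -> open internal node _2 (depth 2)
  pos 10: '(' -> open internal node _3 (depth 3)
  pos 18: ')' -> close internal node _3 (now at depth 2)
  pos 21: ')' -> close internal node _2 (now at depth 1)
  pos 26: ')' -> close internal node _0 (now at depth 0)
Total internal nodes: 4
BFS adjacency from root:
  _0: _1 _2 K Y
  _1: W P N
  _2: _3 S
  _3: L J F Q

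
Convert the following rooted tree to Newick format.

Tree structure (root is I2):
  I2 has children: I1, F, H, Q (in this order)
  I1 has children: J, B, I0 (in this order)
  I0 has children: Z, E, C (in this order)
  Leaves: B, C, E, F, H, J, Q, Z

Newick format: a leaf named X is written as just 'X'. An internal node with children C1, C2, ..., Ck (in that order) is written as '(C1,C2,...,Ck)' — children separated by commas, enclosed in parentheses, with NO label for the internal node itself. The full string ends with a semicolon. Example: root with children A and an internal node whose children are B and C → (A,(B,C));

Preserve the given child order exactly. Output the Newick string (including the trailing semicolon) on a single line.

internal I2 with children ['I1', 'F', 'H', 'Q']
  internal I1 with children ['J', 'B', 'I0']
    leaf 'J' → 'J'
    leaf 'B' → 'B'
    internal I0 with children ['Z', 'E', 'C']
      leaf 'Z' → 'Z'
      leaf 'E' → 'E'
      leaf 'C' → 'C'
    → '(Z,E,C)'
  → '(J,B,(Z,E,C))'
  leaf 'F' → 'F'
  leaf 'H' → 'H'
  leaf 'Q' → 'Q'
→ '((J,B,(Z,E,C)),F,H,Q)'
Final: ((J,B,(Z,E,C)),F,H,Q);

Answer: ((J,B,(Z,E,C)),F,H,Q);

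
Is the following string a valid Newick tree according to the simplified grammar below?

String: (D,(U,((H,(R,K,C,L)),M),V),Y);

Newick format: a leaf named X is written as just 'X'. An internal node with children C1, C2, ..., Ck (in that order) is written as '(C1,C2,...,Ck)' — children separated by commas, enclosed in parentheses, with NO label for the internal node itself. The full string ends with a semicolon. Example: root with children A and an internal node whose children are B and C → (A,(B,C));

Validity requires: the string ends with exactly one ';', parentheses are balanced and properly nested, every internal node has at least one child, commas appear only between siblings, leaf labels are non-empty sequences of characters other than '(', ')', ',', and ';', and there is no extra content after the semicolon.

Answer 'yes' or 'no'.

Answer: yes

Derivation:
Input: (D,(U,((H,(R,K,C,L)),M),V),Y);
Paren balance: 5 '(' vs 5 ')' OK
Ends with single ';': True
Full parse: OK
Valid: True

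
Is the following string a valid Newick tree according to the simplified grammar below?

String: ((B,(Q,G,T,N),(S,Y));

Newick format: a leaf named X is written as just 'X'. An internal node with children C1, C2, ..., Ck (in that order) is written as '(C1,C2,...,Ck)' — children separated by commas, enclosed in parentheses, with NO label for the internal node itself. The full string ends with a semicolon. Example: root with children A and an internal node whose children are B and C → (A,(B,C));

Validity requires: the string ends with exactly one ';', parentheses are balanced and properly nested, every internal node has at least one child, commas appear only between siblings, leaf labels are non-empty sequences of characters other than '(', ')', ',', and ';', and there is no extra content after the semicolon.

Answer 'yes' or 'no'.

Input: ((B,(Q,G,T,N),(S,Y));
Paren balance: 4 '(' vs 3 ')' MISMATCH
Ends with single ';': True
Full parse: FAILS (expected , or ) at pos 20)
Valid: False

Answer: no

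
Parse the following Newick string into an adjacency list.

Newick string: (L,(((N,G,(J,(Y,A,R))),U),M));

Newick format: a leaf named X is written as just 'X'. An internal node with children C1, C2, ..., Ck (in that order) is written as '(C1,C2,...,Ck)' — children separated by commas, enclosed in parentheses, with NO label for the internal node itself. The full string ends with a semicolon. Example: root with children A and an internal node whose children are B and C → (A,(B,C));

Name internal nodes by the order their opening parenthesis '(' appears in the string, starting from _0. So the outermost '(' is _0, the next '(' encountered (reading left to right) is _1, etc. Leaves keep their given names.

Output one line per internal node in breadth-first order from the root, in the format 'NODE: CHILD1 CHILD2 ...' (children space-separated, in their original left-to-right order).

Input: (L,(((N,G,(J,(Y,A,R))),U),M));
Scanning left-to-right, naming '(' by encounter order:
  pos 0: '(' -> open internal node _0 (depth 1)
  pos 3: '(' -> open internal node _1 (depth 2)
  pos 4: '(' -> open internal node _2 (depth 3)
  pos 5: '(' -> open internal node _3 (depth 4)
  pos 10: '(' -> open internal node _4 (depth 5)
  pos 13: '(' -> open internal node _5 (depth 6)
  pos 19: ')' -> close internal node _5 (now at depth 5)
  pos 20: ')' -> close internal node _4 (now at depth 4)
  pos 21: ')' -> close internal node _3 (now at depth 3)
  pos 24: ')' -> close internal node _2 (now at depth 2)
  pos 27: ')' -> close internal node _1 (now at depth 1)
  pos 28: ')' -> close internal node _0 (now at depth 0)
Total internal nodes: 6
BFS adjacency from root:
  _0: L _1
  _1: _2 M
  _2: _3 U
  _3: N G _4
  _4: J _5
  _5: Y A R

Answer: _0: L _1
_1: _2 M
_2: _3 U
_3: N G _4
_4: J _5
_5: Y A R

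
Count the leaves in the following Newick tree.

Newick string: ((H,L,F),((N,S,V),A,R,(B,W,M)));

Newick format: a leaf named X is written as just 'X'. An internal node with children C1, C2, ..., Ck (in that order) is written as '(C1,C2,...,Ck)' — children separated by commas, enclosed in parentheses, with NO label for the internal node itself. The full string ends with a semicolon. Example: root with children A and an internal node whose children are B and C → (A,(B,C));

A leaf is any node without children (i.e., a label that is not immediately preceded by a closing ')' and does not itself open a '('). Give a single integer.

Newick: ((H,L,F),((N,S,V),A,R,(B,W,M)));
Scan left-to-right; a leaf is any maximal label run not followed by '(':
  pos 2: leaf 'H' → count = 1
  pos 4: leaf 'L' → count = 2
  pos 6: leaf 'F' → count = 3
  pos 11: leaf 'N' → count = 4
  pos 13: leaf 'S' → count = 5
  pos 15: leaf 'V' → count = 6
  pos 18: leaf 'A' → count = 7
  pos 20: leaf 'R' → count = 8
  pos 23: leaf 'B' → count = 9
  pos 25: leaf 'W' → count = 10
  pos 27: leaf 'M' → count = 11
Total leaves: 11

Answer: 11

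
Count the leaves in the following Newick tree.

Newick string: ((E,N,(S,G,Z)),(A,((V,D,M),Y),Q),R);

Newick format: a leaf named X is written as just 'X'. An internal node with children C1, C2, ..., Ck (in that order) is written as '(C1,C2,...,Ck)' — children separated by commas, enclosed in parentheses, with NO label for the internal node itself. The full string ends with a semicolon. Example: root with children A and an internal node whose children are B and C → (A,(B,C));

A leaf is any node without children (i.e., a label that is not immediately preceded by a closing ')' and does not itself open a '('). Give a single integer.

Answer: 12

Derivation:
Newick: ((E,N,(S,G,Z)),(A,((V,D,M),Y),Q),R);
Scan left-to-right; a leaf is any maximal label run not followed by '(':
  pos 2: leaf 'E' → count = 1
  pos 4: leaf 'N' → count = 2
  pos 7: leaf 'S' → count = 3
  pos 9: leaf 'G' → count = 4
  pos 11: leaf 'Z' → count = 5
  pos 16: leaf 'A' → count = 6
  pos 20: leaf 'V' → count = 7
  pos 22: leaf 'D' → count = 8
  pos 24: leaf 'M' → count = 9
  pos 27: leaf 'Y' → count = 10
  pos 30: leaf 'Q' → count = 11
  pos 33: leaf 'R' → count = 12
Total leaves: 12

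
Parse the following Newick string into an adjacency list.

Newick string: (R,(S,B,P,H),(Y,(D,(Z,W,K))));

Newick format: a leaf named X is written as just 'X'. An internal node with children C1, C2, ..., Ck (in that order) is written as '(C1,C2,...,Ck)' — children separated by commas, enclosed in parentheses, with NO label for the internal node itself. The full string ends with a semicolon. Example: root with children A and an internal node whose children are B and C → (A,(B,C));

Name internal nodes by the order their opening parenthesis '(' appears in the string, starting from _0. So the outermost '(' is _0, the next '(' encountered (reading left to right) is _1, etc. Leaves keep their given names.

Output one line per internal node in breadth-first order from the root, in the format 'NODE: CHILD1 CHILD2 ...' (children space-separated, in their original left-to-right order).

Answer: _0: R _1 _2
_1: S B P H
_2: Y _3
_3: D _4
_4: Z W K

Derivation:
Input: (R,(S,B,P,H),(Y,(D,(Z,W,K))));
Scanning left-to-right, naming '(' by encounter order:
  pos 0: '(' -> open internal node _0 (depth 1)
  pos 3: '(' -> open internal node _1 (depth 2)
  pos 11: ')' -> close internal node _1 (now at depth 1)
  pos 13: '(' -> open internal node _2 (depth 2)
  pos 16: '(' -> open internal node _3 (depth 3)
  pos 19: '(' -> open internal node _4 (depth 4)
  pos 25: ')' -> close internal node _4 (now at depth 3)
  pos 26: ')' -> close internal node _3 (now at depth 2)
  pos 27: ')' -> close internal node _2 (now at depth 1)
  pos 28: ')' -> close internal node _0 (now at depth 0)
Total internal nodes: 5
BFS adjacency from root:
  _0: R _1 _2
  _1: S B P H
  _2: Y _3
  _3: D _4
  _4: Z W K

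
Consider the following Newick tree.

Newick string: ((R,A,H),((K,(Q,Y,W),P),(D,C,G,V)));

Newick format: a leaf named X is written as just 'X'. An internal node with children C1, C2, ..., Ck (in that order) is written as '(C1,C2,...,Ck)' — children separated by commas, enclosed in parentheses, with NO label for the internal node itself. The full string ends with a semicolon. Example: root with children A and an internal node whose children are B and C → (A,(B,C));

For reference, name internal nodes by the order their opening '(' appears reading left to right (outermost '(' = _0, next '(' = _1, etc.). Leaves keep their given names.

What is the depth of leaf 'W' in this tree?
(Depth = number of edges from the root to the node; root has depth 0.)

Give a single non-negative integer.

Newick: ((R,A,H),((K,(Q,Y,W),P),(D,C,G,V)));
Naming internals by '(' encounter order: outermost '(' = _0, next = _1, ...
Query node: W
Path from root: _0 -> _2 -> _3 -> _4 -> W
Depth of W: 4 (number of edges from root)

Answer: 4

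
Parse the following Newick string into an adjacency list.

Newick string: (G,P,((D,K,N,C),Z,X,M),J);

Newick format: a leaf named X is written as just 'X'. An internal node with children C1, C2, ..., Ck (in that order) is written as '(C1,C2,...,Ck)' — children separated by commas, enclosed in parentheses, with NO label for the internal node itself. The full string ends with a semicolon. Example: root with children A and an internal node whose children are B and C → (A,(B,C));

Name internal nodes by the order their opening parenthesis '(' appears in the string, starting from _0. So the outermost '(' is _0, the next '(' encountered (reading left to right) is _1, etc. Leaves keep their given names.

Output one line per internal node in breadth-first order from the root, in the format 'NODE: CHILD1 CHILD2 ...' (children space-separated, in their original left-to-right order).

Answer: _0: G P _1 J
_1: _2 Z X M
_2: D K N C

Derivation:
Input: (G,P,((D,K,N,C),Z,X,M),J);
Scanning left-to-right, naming '(' by encounter order:
  pos 0: '(' -> open internal node _0 (depth 1)
  pos 5: '(' -> open internal node _1 (depth 2)
  pos 6: '(' -> open internal node _2 (depth 3)
  pos 14: ')' -> close internal node _2 (now at depth 2)
  pos 21: ')' -> close internal node _1 (now at depth 1)
  pos 24: ')' -> close internal node _0 (now at depth 0)
Total internal nodes: 3
BFS adjacency from root:
  _0: G P _1 J
  _1: _2 Z X M
  _2: D K N C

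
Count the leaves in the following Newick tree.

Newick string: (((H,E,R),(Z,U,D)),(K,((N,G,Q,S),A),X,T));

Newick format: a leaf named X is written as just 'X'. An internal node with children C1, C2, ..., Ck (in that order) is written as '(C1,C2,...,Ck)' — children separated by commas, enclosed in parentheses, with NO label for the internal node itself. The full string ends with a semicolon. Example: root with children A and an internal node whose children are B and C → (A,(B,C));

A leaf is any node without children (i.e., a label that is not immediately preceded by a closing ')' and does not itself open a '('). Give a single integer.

Newick: (((H,E,R),(Z,U,D)),(K,((N,G,Q,S),A),X,T));
Scan left-to-right; a leaf is any maximal label run not followed by '(':
  pos 3: leaf 'H' → count = 1
  pos 5: leaf 'E' → count = 2
  pos 7: leaf 'R' → count = 3
  pos 11: leaf 'Z' → count = 4
  pos 13: leaf 'U' → count = 5
  pos 15: leaf 'D' → count = 6
  pos 20: leaf 'K' → count = 7
  pos 24: leaf 'N' → count = 8
  pos 26: leaf 'G' → count = 9
  pos 28: leaf 'Q' → count = 10
  pos 30: leaf 'S' → count = 11
  pos 33: leaf 'A' → count = 12
  pos 36: leaf 'X' → count = 13
  pos 38: leaf 'T' → count = 14
Total leaves: 14

Answer: 14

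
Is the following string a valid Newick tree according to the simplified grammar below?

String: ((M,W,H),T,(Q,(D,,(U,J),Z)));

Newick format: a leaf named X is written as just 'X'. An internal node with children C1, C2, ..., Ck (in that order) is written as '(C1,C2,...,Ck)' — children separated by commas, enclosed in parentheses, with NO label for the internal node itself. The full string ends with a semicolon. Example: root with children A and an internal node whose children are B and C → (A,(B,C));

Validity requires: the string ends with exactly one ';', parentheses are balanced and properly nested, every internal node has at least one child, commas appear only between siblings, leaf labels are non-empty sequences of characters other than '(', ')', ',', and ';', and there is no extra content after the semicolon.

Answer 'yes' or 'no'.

Input: ((M,W,H),T,(Q,(D,,(U,J),Z)));
Paren balance: 5 '(' vs 5 ')' OK
Ends with single ';': True
Full parse: FAILS (empty leaf label at pos 17)
Valid: False

Answer: no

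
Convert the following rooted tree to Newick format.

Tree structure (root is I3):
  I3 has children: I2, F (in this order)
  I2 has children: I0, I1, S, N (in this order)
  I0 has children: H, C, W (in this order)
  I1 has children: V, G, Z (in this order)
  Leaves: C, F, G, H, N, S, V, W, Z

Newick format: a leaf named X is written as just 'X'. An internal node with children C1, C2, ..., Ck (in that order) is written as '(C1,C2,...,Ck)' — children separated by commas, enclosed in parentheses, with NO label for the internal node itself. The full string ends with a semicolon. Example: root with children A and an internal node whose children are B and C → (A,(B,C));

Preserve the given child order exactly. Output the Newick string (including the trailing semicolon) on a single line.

internal I3 with children ['I2', 'F']
  internal I2 with children ['I0', 'I1', 'S', 'N']
    internal I0 with children ['H', 'C', 'W']
      leaf 'H' → 'H'
      leaf 'C' → 'C'
      leaf 'W' → 'W'
    → '(H,C,W)'
    internal I1 with children ['V', 'G', 'Z']
      leaf 'V' → 'V'
      leaf 'G' → 'G'
      leaf 'Z' → 'Z'
    → '(V,G,Z)'
    leaf 'S' → 'S'
    leaf 'N' → 'N'
  → '((H,C,W),(V,G,Z),S,N)'
  leaf 'F' → 'F'
→ '(((H,C,W),(V,G,Z),S,N),F)'
Final: (((H,C,W),(V,G,Z),S,N),F);

Answer: (((H,C,W),(V,G,Z),S,N),F);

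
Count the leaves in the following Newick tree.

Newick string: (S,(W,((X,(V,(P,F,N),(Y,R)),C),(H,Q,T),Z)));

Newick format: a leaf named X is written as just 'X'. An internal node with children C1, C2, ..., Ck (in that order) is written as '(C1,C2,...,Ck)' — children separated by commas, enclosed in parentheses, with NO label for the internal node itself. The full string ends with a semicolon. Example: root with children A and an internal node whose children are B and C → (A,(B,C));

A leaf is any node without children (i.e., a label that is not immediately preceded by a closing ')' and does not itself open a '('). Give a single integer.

Answer: 14

Derivation:
Newick: (S,(W,((X,(V,(P,F,N),(Y,R)),C),(H,Q,T),Z)));
Scan left-to-right; a leaf is any maximal label run not followed by '(':
  pos 1: leaf 'S' → count = 1
  pos 4: leaf 'W' → count = 2
  pos 8: leaf 'X' → count = 3
  pos 11: leaf 'V' → count = 4
  pos 14: leaf 'P' → count = 5
  pos 16: leaf 'F' → count = 6
  pos 18: leaf 'N' → count = 7
  pos 22: leaf 'Y' → count = 8
  pos 24: leaf 'R' → count = 9
  pos 28: leaf 'C' → count = 10
  pos 32: leaf 'H' → count = 11
  pos 34: leaf 'Q' → count = 12
  pos 36: leaf 'T' → count = 13
  pos 39: leaf 'Z' → count = 14
Total leaves: 14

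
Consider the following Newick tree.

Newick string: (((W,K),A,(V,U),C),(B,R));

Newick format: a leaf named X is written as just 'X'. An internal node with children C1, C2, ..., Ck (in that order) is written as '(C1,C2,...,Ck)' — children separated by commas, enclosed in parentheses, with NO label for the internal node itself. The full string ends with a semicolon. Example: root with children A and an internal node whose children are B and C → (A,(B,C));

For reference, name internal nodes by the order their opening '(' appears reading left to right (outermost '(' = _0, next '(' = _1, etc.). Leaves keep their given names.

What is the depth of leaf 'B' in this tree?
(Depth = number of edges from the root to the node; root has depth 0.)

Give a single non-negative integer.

Answer: 2

Derivation:
Newick: (((W,K),A,(V,U),C),(B,R));
Naming internals by '(' encounter order: outermost '(' = _0, next = _1, ...
Query node: B
Path from root: _0 -> _4 -> B
Depth of B: 2 (number of edges from root)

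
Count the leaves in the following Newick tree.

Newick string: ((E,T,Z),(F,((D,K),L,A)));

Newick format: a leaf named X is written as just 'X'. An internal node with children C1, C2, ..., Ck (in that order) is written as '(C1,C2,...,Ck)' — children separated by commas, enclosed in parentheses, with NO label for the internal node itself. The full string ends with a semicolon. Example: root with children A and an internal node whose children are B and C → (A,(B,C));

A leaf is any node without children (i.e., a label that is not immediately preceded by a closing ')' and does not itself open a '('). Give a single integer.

Answer: 8

Derivation:
Newick: ((E,T,Z),(F,((D,K),L,A)));
Scan left-to-right; a leaf is any maximal label run not followed by '(':
  pos 2: leaf 'E' → count = 1
  pos 4: leaf 'T' → count = 2
  pos 6: leaf 'Z' → count = 3
  pos 10: leaf 'F' → count = 4
  pos 14: leaf 'D' → count = 5
  pos 16: leaf 'K' → count = 6
  pos 19: leaf 'L' → count = 7
  pos 21: leaf 'A' → count = 8
Total leaves: 8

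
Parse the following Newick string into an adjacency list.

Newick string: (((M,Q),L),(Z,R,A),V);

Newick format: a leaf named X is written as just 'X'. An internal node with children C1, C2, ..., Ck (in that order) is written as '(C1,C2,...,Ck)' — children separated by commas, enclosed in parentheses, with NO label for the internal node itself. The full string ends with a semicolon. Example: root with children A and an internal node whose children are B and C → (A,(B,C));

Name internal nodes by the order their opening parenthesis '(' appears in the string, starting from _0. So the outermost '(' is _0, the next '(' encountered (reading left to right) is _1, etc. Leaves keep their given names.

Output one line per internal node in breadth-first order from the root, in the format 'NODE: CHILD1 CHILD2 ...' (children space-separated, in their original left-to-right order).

Input: (((M,Q),L),(Z,R,A),V);
Scanning left-to-right, naming '(' by encounter order:
  pos 0: '(' -> open internal node _0 (depth 1)
  pos 1: '(' -> open internal node _1 (depth 2)
  pos 2: '(' -> open internal node _2 (depth 3)
  pos 6: ')' -> close internal node _2 (now at depth 2)
  pos 9: ')' -> close internal node _1 (now at depth 1)
  pos 11: '(' -> open internal node _3 (depth 2)
  pos 17: ')' -> close internal node _3 (now at depth 1)
  pos 20: ')' -> close internal node _0 (now at depth 0)
Total internal nodes: 4
BFS adjacency from root:
  _0: _1 _3 V
  _1: _2 L
  _3: Z R A
  _2: M Q

Answer: _0: _1 _3 V
_1: _2 L
_3: Z R A
_2: M Q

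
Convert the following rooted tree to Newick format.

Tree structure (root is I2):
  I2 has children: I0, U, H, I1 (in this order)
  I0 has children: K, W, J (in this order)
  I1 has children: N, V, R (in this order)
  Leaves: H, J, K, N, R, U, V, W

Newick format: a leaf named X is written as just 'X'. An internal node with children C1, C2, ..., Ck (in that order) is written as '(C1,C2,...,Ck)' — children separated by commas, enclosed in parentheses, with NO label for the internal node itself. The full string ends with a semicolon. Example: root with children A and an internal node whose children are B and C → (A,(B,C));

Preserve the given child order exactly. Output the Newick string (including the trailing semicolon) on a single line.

Answer: ((K,W,J),U,H,(N,V,R));

Derivation:
internal I2 with children ['I0', 'U', 'H', 'I1']
  internal I0 with children ['K', 'W', 'J']
    leaf 'K' → 'K'
    leaf 'W' → 'W'
    leaf 'J' → 'J'
  → '(K,W,J)'
  leaf 'U' → 'U'
  leaf 'H' → 'H'
  internal I1 with children ['N', 'V', 'R']
    leaf 'N' → 'N'
    leaf 'V' → 'V'
    leaf 'R' → 'R'
  → '(N,V,R)'
→ '((K,W,J),U,H,(N,V,R))'
Final: ((K,W,J),U,H,(N,V,R));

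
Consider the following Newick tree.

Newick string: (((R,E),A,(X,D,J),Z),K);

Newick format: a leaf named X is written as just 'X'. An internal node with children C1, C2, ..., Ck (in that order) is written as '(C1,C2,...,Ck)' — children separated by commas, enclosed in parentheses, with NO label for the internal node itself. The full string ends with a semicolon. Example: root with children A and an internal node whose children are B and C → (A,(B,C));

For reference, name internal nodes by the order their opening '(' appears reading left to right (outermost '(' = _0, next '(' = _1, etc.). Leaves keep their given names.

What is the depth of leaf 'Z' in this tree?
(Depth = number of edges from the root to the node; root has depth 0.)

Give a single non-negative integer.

Newick: (((R,E),A,(X,D,J),Z),K);
Naming internals by '(' encounter order: outermost '(' = _0, next = _1, ...
Query node: Z
Path from root: _0 -> _1 -> Z
Depth of Z: 2 (number of edges from root)

Answer: 2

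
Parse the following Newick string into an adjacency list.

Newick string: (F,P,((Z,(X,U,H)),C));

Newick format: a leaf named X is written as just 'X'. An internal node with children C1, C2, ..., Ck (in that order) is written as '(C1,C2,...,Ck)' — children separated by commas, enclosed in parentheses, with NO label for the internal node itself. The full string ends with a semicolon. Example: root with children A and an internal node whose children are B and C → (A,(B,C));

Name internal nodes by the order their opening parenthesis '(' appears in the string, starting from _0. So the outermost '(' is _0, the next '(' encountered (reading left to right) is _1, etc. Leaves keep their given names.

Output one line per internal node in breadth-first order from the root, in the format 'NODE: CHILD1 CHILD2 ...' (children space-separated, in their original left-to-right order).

Input: (F,P,((Z,(X,U,H)),C));
Scanning left-to-right, naming '(' by encounter order:
  pos 0: '(' -> open internal node _0 (depth 1)
  pos 5: '(' -> open internal node _1 (depth 2)
  pos 6: '(' -> open internal node _2 (depth 3)
  pos 9: '(' -> open internal node _3 (depth 4)
  pos 15: ')' -> close internal node _3 (now at depth 3)
  pos 16: ')' -> close internal node _2 (now at depth 2)
  pos 19: ')' -> close internal node _1 (now at depth 1)
  pos 20: ')' -> close internal node _0 (now at depth 0)
Total internal nodes: 4
BFS adjacency from root:
  _0: F P _1
  _1: _2 C
  _2: Z _3
  _3: X U H

Answer: _0: F P _1
_1: _2 C
_2: Z _3
_3: X U H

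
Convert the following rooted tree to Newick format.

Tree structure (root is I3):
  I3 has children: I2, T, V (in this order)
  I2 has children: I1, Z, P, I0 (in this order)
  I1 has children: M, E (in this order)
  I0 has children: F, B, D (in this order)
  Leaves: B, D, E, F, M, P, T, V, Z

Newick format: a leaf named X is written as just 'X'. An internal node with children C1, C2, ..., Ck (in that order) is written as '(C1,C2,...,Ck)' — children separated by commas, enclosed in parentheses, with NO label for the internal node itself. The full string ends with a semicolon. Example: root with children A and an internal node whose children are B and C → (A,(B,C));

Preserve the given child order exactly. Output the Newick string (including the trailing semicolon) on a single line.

internal I3 with children ['I2', 'T', 'V']
  internal I2 with children ['I1', 'Z', 'P', 'I0']
    internal I1 with children ['M', 'E']
      leaf 'M' → 'M'
      leaf 'E' → 'E'
    → '(M,E)'
    leaf 'Z' → 'Z'
    leaf 'P' → 'P'
    internal I0 with children ['F', 'B', 'D']
      leaf 'F' → 'F'
      leaf 'B' → 'B'
      leaf 'D' → 'D'
    → '(F,B,D)'
  → '((M,E),Z,P,(F,B,D))'
  leaf 'T' → 'T'
  leaf 'V' → 'V'
→ '(((M,E),Z,P,(F,B,D)),T,V)'
Final: (((M,E),Z,P,(F,B,D)),T,V);

Answer: (((M,E),Z,P,(F,B,D)),T,V);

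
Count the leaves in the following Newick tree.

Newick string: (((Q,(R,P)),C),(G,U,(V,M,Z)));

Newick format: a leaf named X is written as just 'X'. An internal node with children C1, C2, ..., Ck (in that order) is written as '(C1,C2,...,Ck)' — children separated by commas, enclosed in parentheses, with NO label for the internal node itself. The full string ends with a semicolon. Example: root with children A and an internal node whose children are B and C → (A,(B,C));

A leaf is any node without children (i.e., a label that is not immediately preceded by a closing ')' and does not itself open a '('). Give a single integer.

Newick: (((Q,(R,P)),C),(G,U,(V,M,Z)));
Scan left-to-right; a leaf is any maximal label run not followed by '(':
  pos 3: leaf 'Q' → count = 1
  pos 6: leaf 'R' → count = 2
  pos 8: leaf 'P' → count = 3
  pos 12: leaf 'C' → count = 4
  pos 16: leaf 'G' → count = 5
  pos 18: leaf 'U' → count = 6
  pos 21: leaf 'V' → count = 7
  pos 23: leaf 'M' → count = 8
  pos 25: leaf 'Z' → count = 9
Total leaves: 9

Answer: 9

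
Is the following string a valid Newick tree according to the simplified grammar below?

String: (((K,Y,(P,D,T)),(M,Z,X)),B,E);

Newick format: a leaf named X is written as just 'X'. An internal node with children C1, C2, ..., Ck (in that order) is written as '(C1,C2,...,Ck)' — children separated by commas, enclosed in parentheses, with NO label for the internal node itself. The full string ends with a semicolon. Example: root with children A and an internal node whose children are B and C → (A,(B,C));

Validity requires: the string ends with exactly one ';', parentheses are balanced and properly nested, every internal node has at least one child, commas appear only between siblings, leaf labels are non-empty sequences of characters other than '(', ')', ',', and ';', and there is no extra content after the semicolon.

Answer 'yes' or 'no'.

Input: (((K,Y,(P,D,T)),(M,Z,X)),B,E);
Paren balance: 5 '(' vs 5 ')' OK
Ends with single ';': True
Full parse: OK
Valid: True

Answer: yes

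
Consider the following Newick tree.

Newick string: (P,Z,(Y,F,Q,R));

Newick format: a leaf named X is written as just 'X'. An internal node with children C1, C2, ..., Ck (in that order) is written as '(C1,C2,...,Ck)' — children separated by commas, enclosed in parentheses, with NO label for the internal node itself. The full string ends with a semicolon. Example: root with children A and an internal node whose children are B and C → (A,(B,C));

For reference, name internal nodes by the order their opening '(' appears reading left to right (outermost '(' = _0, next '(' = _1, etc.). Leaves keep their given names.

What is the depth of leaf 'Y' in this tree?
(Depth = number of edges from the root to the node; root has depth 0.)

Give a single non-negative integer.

Newick: (P,Z,(Y,F,Q,R));
Naming internals by '(' encounter order: outermost '(' = _0, next = _1, ...
Query node: Y
Path from root: _0 -> _1 -> Y
Depth of Y: 2 (number of edges from root)

Answer: 2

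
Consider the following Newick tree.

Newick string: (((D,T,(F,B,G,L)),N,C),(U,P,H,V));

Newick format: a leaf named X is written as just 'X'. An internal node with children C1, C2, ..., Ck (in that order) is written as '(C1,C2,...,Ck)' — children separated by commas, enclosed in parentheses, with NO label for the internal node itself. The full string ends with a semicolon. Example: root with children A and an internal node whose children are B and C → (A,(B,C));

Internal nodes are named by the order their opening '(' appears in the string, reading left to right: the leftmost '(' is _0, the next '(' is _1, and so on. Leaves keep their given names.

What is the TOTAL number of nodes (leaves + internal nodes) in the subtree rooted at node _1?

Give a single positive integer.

Answer: 11

Derivation:
Newick: (((D,T,(F,B,G,L)),N,C),(U,P,H,V));
Locate _1: it is the '(' at position 1 (the 2nd '(' reading left to right).
Query: subtree rooted at _1
_1: subtree_size = 1 + 10
  _2: subtree_size = 1 + 7
    D: subtree_size = 1 + 0
    T: subtree_size = 1 + 0
    _3: subtree_size = 1 + 4
      F: subtree_size = 1 + 0
      B: subtree_size = 1 + 0
      G: subtree_size = 1 + 0
      L: subtree_size = 1 + 0
  N: subtree_size = 1 + 0
  C: subtree_size = 1 + 0
Total subtree size of _1: 11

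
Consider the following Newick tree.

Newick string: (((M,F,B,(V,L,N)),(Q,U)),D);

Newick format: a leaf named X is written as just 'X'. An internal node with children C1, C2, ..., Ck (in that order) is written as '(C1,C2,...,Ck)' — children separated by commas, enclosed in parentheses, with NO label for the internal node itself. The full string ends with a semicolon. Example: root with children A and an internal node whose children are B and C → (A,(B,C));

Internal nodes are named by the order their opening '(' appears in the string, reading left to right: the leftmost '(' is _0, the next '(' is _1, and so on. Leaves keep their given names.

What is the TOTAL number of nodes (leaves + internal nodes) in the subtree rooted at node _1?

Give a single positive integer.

Answer: 12

Derivation:
Newick: (((M,F,B,(V,L,N)),(Q,U)),D);
Locate _1: it is the '(' at position 1 (the 2nd '(' reading left to right).
Query: subtree rooted at _1
_1: subtree_size = 1 + 11
  _2: subtree_size = 1 + 7
    M: subtree_size = 1 + 0
    F: subtree_size = 1 + 0
    B: subtree_size = 1 + 0
    _3: subtree_size = 1 + 3
      V: subtree_size = 1 + 0
      L: subtree_size = 1 + 0
      N: subtree_size = 1 + 0
  _4: subtree_size = 1 + 2
    Q: subtree_size = 1 + 0
    U: subtree_size = 1 + 0
Total subtree size of _1: 12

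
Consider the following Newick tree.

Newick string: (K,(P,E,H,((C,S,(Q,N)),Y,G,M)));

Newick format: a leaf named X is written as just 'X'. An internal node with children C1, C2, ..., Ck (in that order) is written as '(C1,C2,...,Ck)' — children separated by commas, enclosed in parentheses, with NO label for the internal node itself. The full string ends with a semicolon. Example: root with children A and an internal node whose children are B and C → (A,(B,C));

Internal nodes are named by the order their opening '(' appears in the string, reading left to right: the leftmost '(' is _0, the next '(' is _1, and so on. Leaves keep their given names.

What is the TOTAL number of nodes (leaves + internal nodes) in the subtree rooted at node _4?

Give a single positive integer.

Newick: (K,(P,E,H,((C,S,(Q,N)),Y,G,M)));
Locate _4: it is the '(' at position 16 (the 5th '(' reading left to right).
Query: subtree rooted at _4
_4: subtree_size = 1 + 2
  Q: subtree_size = 1 + 0
  N: subtree_size = 1 + 0
Total subtree size of _4: 3

Answer: 3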